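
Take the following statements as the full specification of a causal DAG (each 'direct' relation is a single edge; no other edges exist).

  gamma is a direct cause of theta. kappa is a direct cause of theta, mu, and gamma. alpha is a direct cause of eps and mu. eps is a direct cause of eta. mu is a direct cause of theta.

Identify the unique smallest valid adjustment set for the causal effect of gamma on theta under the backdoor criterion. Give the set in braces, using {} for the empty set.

{kappa}

Variables eligible for adjustment (non-descendants of gamma, excluding gamma and theta): {alpha, eps, eta, kappa, mu}.
Backdoor paths from gamma to theta:
  P1: gamma <- kappa -> mu -> theta
  P2: gamma <- kappa -> theta
The empty set is not sufficient: P1 (gamma <- kappa -> mu -> theta) has no collider blocking it and no conditioned non-collider, so it is open.
Try {kappa}:
  P1: blocked at fork node kappa ∈ conditioning set.
  P2: blocked at fork node kappa ∈ conditioning set.
{kappa} contains no descendant of gamma and blocks every backdoor path.
No other singleton works — e.g. {alpha} leaves P1 open — so {kappa} is the unique smallest valid adjustment set.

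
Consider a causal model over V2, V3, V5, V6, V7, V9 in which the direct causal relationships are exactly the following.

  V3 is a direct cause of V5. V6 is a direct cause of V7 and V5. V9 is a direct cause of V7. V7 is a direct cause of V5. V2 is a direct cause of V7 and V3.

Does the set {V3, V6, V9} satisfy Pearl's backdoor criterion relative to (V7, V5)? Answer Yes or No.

Backdoor paths from V7 to V5 (paths whose first edge points into V7):
  P1: V7 <- V2 -> V3 -> V5
  P2: V7 <- V6 -> V5
Condition 1 (no descendant of V7 in the set): holds — descendants of V7 are {V5}; none are in {V3, V6, V9}.
Condition 2 (every backdoor path blocked by {V3, V6, V9}):
  P1: blocked at chain node V3 ∈ conditioning set.
  P2: blocked at fork node V6 ∈ conditioning set.
{V3, V6, V9} satisfies the backdoor criterion.

Yes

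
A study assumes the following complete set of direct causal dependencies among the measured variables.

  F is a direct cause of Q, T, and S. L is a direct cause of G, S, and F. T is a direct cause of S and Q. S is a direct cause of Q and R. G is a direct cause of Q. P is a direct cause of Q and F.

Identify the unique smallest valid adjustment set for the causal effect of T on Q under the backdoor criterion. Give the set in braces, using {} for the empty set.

Variables eligible for adjustment (non-descendants of T, excluding T and Q): {F, G, L, P}.
Backdoor paths from T to Q:
  P1: T <- F <- L -> G -> Q
  P2: T <- F <- L -> S -> Q
  P3: T <- F <- P -> Q
  P4: T <- F -> S <- L -> G -> Q
  P5: T <- F -> S -> Q
  P6: T <- F -> Q
The empty set is not sufficient: P1 (T <- F <- L -> G -> Q) has no collider blocking it and no conditioned non-collider, so it is open.
Try {F}:
  P1: blocked at chain node F ∈ conditioning set.
  P2: blocked at chain node F ∈ conditioning set.
  P3: blocked at chain node F ∈ conditioning set.
  P4: blocked at fork node F ∈ conditioning set.
  P5: blocked at fork node F ∈ conditioning set.
  P6: blocked at fork node F ∈ conditioning set.
{F} contains no descendant of T and blocks every backdoor path.
No other singleton works — e.g. {L} leaves P3 open — so {F} is the unique smallest valid adjustment set.

{F}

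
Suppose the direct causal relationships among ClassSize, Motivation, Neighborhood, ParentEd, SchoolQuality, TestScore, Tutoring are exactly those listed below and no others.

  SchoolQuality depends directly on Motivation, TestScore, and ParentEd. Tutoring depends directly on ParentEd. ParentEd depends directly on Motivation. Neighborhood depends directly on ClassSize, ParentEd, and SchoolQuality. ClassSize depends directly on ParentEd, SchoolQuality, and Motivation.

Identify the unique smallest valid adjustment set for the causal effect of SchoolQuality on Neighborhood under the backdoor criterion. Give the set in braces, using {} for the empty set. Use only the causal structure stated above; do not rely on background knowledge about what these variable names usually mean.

Variables eligible for adjustment (non-descendants of SchoolQuality, excluding SchoolQuality and Neighborhood): {Motivation, ParentEd, TestScore, Tutoring}.
Backdoor paths from SchoolQuality to Neighborhood:
  P1: SchoolQuality <- Motivation -> ParentEd -> ClassSize -> Neighborhood
  P2: SchoolQuality <- Motivation -> ParentEd -> Neighborhood
  P3: SchoolQuality <- Motivation -> ClassSize <- ParentEd -> Neighborhood
  P4: SchoolQuality <- Motivation -> ClassSize -> Neighborhood
  P5: SchoolQuality <- ParentEd <- Motivation -> ClassSize -> Neighborhood
  P6: SchoolQuality <- ParentEd -> ClassSize -> Neighborhood
  P7: SchoolQuality <- ParentEd -> Neighborhood
The empty set is not sufficient: P1 (SchoolQuality <- Motivation -> ParentEd -> ClassSize -> Neighborhood) has no collider blocking it and no conditioned non-collider, so it is open.
Try {Motivation, ParentEd}:
  P1: blocked at fork node Motivation ∈ conditioning set.
  P2: blocked at fork node Motivation ∈ conditioning set.
  P3: blocked at fork node Motivation ∈ conditioning set.
  P4: blocked at fork node Motivation ∈ conditioning set.
  P5: blocked at chain node ParentEd ∈ conditioning set.
  P6: blocked at fork node ParentEd ∈ conditioning set.
  P7: blocked at fork node ParentEd ∈ conditioning set.
{Motivation, ParentEd} contains no descendant of SchoolQuality and blocks every backdoor path.
Every element of {Motivation, ParentEd} is needed (dropping Motivation leaves P4 open; dropping ParentEd leaves P6 open), so no proper subset is valid.
Among all size-2 subsets of the eligible variables, only {Motivation, ParentEd} blocks every backdoor path, so it is the unique smallest valid adjustment set.

{Motivation, ParentEd}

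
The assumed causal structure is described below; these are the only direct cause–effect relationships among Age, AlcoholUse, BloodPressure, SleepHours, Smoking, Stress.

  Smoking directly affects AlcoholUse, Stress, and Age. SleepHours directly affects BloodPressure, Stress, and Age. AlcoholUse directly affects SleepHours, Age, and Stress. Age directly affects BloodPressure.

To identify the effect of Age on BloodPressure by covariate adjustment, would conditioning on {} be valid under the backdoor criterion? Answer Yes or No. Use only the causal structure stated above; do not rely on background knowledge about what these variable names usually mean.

Backdoor paths from Age to BloodPressure (paths whose first edge points into Age):
  P1: Age <- Smoking -> AlcoholUse -> SleepHours -> BloodPressure
  P2: Age <- Smoking -> AlcoholUse -> Stress <- SleepHours -> BloodPressure
  P3: Age <- Smoking -> Stress <- AlcoholUse -> SleepHours -> BloodPressure
  P4: Age <- Smoking -> Stress <- SleepHours -> BloodPressure
  P5: Age <- AlcoholUse <- Smoking -> Stress <- SleepHours -> BloodPressure
  P6: Age <- AlcoholUse -> SleepHours -> BloodPressure
  P7: Age <- AlcoholUse -> Stress <- SleepHours -> BloodPressure
  P8: Age <- SleepHours -> BloodPressure
Condition 1 (no descendant of Age in the set): holds — descendants of Age are {BloodPressure}; none are in {}.
Condition 2 (every backdoor path blocked by {}):
  P1: open — no interior node is in the conditioning set.
  P2: blocked at collider Stress (neither it nor any descendant is in the conditioning set).
  P3: blocked at collider Stress (neither it nor any descendant is in the conditioning set).
  P4: blocked at collider Stress (neither it nor any descendant is in the conditioning set).
  P5: blocked at collider Stress (neither it nor any descendant is in the conditioning set).
  P6: open — no interior node is in the conditioning set.
  P7: blocked at collider Stress (neither it nor any descendant is in the conditioning set).
  P8: open — no interior node is in the conditioning set.
{} does not satisfy the backdoor criterion.

No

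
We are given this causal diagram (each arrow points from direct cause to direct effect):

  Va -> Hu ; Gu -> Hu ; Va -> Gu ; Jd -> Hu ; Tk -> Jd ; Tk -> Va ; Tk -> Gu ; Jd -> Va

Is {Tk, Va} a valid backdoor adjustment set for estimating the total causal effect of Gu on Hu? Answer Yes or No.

Yes

Backdoor paths from Gu to Hu (paths whose first edge points into Gu):
  P1: Gu <- Tk -> Jd -> Va -> Hu
  P2: Gu <- Tk -> Jd -> Hu
  P3: Gu <- Tk -> Va <- Jd -> Hu
  P4: Gu <- Tk -> Va -> Hu
  P5: Gu <- Va <- Tk -> Jd -> Hu
  P6: Gu <- Va <- Jd -> Hu
  P7: Gu <- Va -> Hu
Condition 1 (no descendant of Gu in the set): holds — descendants of Gu are {Hu}; none are in {Tk, Va}.
Condition 2 (every backdoor path blocked by {Tk, Va}):
  P1: blocked at fork node Tk ∈ conditioning set.
  P2: blocked at fork node Tk ∈ conditioning set.
  P3: blocked at fork node Tk ∈ conditioning set.
  P4: blocked at fork node Tk ∈ conditioning set.
  P5: blocked at chain node Va ∈ conditioning set.
  P6: blocked at chain node Va ∈ conditioning set.
  P7: blocked at fork node Va ∈ conditioning set.
{Tk, Va} satisfies the backdoor criterion.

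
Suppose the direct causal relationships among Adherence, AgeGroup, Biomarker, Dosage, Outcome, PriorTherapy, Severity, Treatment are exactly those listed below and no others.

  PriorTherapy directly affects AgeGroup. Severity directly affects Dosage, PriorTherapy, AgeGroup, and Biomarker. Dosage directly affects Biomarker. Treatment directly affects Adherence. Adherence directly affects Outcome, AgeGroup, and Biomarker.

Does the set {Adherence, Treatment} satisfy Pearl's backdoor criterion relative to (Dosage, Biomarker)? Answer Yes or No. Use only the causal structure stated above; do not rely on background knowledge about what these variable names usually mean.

No

Backdoor paths from Dosage to Biomarker (paths whose first edge points into Dosage):
  P1: Dosage <- Severity -> PriorTherapy -> AgeGroup <- Adherence -> Biomarker
  P2: Dosage <- Severity -> AgeGroup <- Adherence -> Biomarker
  P3: Dosage <- Severity -> Biomarker
Condition 1 (no descendant of Dosage in the set): holds — descendants of Dosage are {Biomarker}; none are in {Adherence, Treatment}.
Condition 2 (every backdoor path blocked by {Adherence, Treatment}):
  P1: blocked at collider AgeGroup (neither it nor any descendant is in the conditioning set).
  P2: blocked at collider AgeGroup (neither it nor any descendant is in the conditioning set).
  P3: open — no interior node is in the conditioning set.
{Adherence, Treatment} does not satisfy the backdoor criterion.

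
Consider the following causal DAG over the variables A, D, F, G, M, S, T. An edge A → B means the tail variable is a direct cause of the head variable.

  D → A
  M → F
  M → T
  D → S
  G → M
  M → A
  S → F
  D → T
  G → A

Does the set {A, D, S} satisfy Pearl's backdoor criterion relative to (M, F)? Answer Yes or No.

Backdoor paths from M to F (paths whose first edge points into M):
  P1: M <- G -> A <- D -> S -> F
Condition 1 (no descendant of M in the set): FAILS — A is a descendant of M.
Condition 2 (every backdoor path blocked by {A, D, S}):
  P1: blocked at fork node D ∈ conditioning set.
{A, D, S} does not satisfy the backdoor criterion.

No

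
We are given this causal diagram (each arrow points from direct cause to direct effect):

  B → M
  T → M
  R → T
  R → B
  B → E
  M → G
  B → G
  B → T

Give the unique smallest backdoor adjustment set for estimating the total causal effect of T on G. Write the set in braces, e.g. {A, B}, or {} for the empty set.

{B}

Variables eligible for adjustment (non-descendants of T, excluding T and G): {B, E, R}.
Backdoor paths from T to G:
  P1: T <- R -> B -> M -> G
  P2: T <- R -> B -> G
  P3: T <- B -> M -> G
  P4: T <- B -> G
The empty set is not sufficient: P1 (T <- R -> B -> M -> G) has no collider blocking it and no conditioned non-collider, so it is open.
Try {B}:
  P1: blocked at chain node B ∈ conditioning set.
  P2: blocked at chain node B ∈ conditioning set.
  P3: blocked at fork node B ∈ conditioning set.
  P4: blocked at fork node B ∈ conditioning set.
{B} contains no descendant of T and blocks every backdoor path.
No other singleton works — e.g. {R} leaves P3 open — so {B} is the unique smallest valid adjustment set.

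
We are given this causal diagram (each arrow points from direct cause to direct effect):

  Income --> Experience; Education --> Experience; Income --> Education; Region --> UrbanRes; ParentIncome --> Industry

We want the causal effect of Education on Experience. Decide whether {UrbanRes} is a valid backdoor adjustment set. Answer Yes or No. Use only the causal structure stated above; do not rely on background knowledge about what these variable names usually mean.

Backdoor paths from Education to Experience (paths whose first edge points into Education):
  P1: Education <- Income -> Experience
Condition 1 (no descendant of Education in the set): holds — descendants of Education are {Experience}; none are in {UrbanRes}.
Condition 2 (every backdoor path blocked by {UrbanRes}):
  P1: open — no interior node is in the conditioning set.
{UrbanRes} does not satisfy the backdoor criterion.

No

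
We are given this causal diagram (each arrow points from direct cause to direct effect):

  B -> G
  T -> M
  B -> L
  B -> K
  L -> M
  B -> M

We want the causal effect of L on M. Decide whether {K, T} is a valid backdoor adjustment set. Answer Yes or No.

Backdoor paths from L to M (paths whose first edge points into L):
  P1: L <- B -> M
Condition 1 (no descendant of L in the set): holds — descendants of L are {M}; none are in {K, T}.
Condition 2 (every backdoor path blocked by {K, T}):
  P1: open — no interior node is in the conditioning set.
{K, T} does not satisfy the backdoor criterion.

No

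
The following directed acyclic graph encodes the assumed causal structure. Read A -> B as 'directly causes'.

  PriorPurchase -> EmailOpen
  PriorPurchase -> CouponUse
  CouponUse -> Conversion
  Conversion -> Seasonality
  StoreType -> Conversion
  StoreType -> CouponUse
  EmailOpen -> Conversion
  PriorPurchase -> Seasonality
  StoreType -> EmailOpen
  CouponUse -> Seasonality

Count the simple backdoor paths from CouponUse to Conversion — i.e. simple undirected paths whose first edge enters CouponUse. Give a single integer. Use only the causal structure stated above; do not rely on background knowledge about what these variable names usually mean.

6

A backdoor path from CouponUse to Conversion is any simple undirected path whose first edge points into CouponUse (i.e. leaves CouponUse via a parent).
Parents of CouponUse: {PriorPurchase, StoreType}.
Enumerating:
  P1: CouponUse <- PriorPurchase -> EmailOpen <- StoreType -> Conversion
  P2: CouponUse <- PriorPurchase -> EmailOpen -> Conversion
  P3: CouponUse <- PriorPurchase -> Seasonality <- Conversion
  P4: CouponUse <- StoreType -> EmailOpen <- PriorPurchase -> Seasonality <- Conversion
  P5: CouponUse <- StoreType -> EmailOpen -> Conversion
  P6: CouponUse <- StoreType -> Conversion
That exhausts the simple backdoor paths. Count: 6.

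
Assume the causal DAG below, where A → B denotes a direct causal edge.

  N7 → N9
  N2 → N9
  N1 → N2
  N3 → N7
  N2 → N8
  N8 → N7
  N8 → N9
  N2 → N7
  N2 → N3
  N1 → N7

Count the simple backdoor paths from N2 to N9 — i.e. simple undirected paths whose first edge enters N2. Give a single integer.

2

A backdoor path from N2 to N9 is any simple undirected path whose first edge points into N2 (i.e. leaves N2 via a parent).
Parents of N2: {N1}.
Enumerating:
  P1: N2 <- N1 -> N7 <- N8 -> N9
  P2: N2 <- N1 -> N7 -> N9
That exhausts the simple backdoor paths. Count: 2.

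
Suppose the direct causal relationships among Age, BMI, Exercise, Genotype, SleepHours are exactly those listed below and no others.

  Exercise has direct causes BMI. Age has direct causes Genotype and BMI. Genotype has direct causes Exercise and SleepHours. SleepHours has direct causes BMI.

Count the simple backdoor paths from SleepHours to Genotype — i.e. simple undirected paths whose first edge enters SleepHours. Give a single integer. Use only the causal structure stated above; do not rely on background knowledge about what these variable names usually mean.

2

A backdoor path from SleepHours to Genotype is any simple undirected path whose first edge points into SleepHours (i.e. leaves SleepHours via a parent).
Parents of SleepHours: {BMI}.
Enumerating:
  P1: SleepHours <- BMI -> Exercise -> Genotype
  P2: SleepHours <- BMI -> Age <- Genotype
That exhausts the simple backdoor paths. Count: 2.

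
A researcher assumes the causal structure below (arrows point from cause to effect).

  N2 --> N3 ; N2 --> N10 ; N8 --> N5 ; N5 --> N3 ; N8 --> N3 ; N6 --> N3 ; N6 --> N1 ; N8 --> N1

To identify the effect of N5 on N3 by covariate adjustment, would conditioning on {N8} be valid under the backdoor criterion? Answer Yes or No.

Yes

Backdoor paths from N5 to N3 (paths whose first edge points into N5):
  P1: N5 <- N8 -> N1 <- N6 -> N3
  P2: N5 <- N8 -> N3
Condition 1 (no descendant of N5 in the set): holds — descendants of N5 are {N3}; none are in {N8}.
Condition 2 (every backdoor path blocked by {N8}):
  P1: blocked at fork node N8 ∈ conditioning set.
  P2: blocked at fork node N8 ∈ conditioning set.
{N8} satisfies the backdoor criterion.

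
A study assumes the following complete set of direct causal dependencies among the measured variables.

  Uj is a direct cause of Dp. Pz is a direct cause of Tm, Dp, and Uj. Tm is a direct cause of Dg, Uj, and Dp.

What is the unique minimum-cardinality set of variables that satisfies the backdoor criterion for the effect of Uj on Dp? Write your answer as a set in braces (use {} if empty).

{Pz, Tm}

Variables eligible for adjustment (non-descendants of Uj, excluding Uj and Dp): {Dg, Pz, Tm}.
Backdoor paths from Uj to Dp:
  P1: Uj <- Pz -> Tm -> Dp
  P2: Uj <- Pz -> Dp
  P3: Uj <- Tm <- Pz -> Dp
  P4: Uj <- Tm -> Dp
The empty set is not sufficient: P1 (Uj <- Pz -> Tm -> Dp) has no collider blocking it and no conditioned non-collider, so it is open.
Try {Pz, Tm}:
  P1: blocked at fork node Pz ∈ conditioning set.
  P2: blocked at fork node Pz ∈ conditioning set.
  P3: blocked at chain node Tm ∈ conditioning set.
  P4: blocked at fork node Tm ∈ conditioning set.
{Pz, Tm} contains no descendant of Uj and blocks every backdoor path.
Every element of {Pz, Tm} is needed (dropping Pz leaves P2 open; dropping Tm leaves P4 open), so no proper subset is valid.
Among all size-2 subsets of the eligible variables, only {Pz, Tm} blocks every backdoor path, so it is the unique smallest valid adjustment set.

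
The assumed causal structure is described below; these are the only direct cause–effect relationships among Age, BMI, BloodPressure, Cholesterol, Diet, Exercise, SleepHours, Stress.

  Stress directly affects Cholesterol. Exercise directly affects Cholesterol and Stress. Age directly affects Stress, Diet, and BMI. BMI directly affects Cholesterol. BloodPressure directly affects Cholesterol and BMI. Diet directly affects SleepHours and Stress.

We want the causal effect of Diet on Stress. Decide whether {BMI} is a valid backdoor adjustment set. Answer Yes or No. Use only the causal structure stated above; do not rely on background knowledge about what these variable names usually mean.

No

Backdoor paths from Diet to Stress (paths whose first edge points into Diet):
  P1: Diet <- Age -> BMI <- BloodPressure -> Cholesterol <- Exercise -> Stress
  P2: Diet <- Age -> BMI <- BloodPressure -> Cholesterol <- Stress
  P3: Diet <- Age -> BMI -> Cholesterol <- Exercise -> Stress
  P4: Diet <- Age -> BMI -> Cholesterol <- Stress
  P5: Diet <- Age -> Stress
Condition 1 (no descendant of Diet in the set): holds — descendants of Diet are {Cholesterol, SleepHours, Stress}; none are in {BMI}.
Condition 2 (every backdoor path blocked by {BMI}):
  P1: blocked at collider Cholesterol (neither it nor any descendant is in the conditioning set).
  P2: blocked at collider Cholesterol (neither it nor any descendant is in the conditioning set).
  P3: blocked at chain node BMI ∈ conditioning set.
  P4: blocked at chain node BMI ∈ conditioning set.
  P5: open — no interior node is in the conditioning set.
{BMI} does not satisfy the backdoor criterion.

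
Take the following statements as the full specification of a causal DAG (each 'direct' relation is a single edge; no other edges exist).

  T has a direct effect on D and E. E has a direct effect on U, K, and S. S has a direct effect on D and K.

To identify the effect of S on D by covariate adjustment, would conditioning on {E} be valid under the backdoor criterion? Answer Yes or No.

Yes

Backdoor paths from S to D (paths whose first edge points into S):
  P1: S <- E <- T -> D
Condition 1 (no descendant of S in the set): holds — descendants of S are {D, K}; none are in {E}.
Condition 2 (every backdoor path blocked by {E}):
  P1: blocked at chain node E ∈ conditioning set.
{E} satisfies the backdoor criterion.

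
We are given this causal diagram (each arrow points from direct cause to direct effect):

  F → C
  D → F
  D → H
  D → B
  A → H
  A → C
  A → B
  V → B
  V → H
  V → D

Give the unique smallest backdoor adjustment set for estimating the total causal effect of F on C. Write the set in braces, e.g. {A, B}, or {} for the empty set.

{}

Variables eligible for adjustment (non-descendants of F, excluding F and C): {A, B, D, H, V}.
Backdoor paths from F to C:
  P1: F <- D <- V -> B <- A -> C
  P2: F <- D <- V -> H <- A -> C
  P3: F <- D -> B <- V -> H <- A -> C
  P4: F <- D -> B <- A -> C
  P5: F <- D -> H <- V -> B <- A -> C
  P6: F <- D -> H <- A -> C
Each backdoor path contains an unconditioned collider, so every path is already blocked with the empty conditioning set:
  P1: blocked at collider B (neither it nor any descendant is in the conditioning set).
  P2: blocked at collider H (neither it nor any descendant is in the conditioning set).
  P3: blocked at collider B (neither it nor any descendant is in the conditioning set).
  P4: blocked at collider B (neither it nor any descendant is in the conditioning set).
  P5: blocked at collider H (neither it nor any descendant is in the conditioning set).
  P6: blocked at collider H (neither it nor any descendant is in the conditioning set).
The empty set is therefore the unique smallest valid set.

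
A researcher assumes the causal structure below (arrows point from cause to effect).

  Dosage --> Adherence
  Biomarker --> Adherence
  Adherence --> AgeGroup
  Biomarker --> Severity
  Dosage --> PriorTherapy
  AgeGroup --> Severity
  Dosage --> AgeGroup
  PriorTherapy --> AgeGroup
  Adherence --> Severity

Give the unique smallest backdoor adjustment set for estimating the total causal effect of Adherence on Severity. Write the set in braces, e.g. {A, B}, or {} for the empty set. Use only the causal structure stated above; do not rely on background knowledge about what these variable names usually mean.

Variables eligible for adjustment (non-descendants of Adherence, excluding Adherence and Severity): {Biomarker, Dosage, PriorTherapy}.
Backdoor paths from Adherence to Severity:
  P1: Adherence <- Biomarker -> Severity
  P2: Adherence <- Dosage -> PriorTherapy -> AgeGroup -> Severity
  P3: Adherence <- Dosage -> AgeGroup -> Severity
The empty set is not sufficient: P1 (Adherence <- Biomarker -> Severity) has no collider blocking it and no conditioned non-collider, so it is open.
Try {Biomarker, Dosage}:
  P1: blocked at fork node Biomarker ∈ conditioning set.
  P2: blocked at fork node Dosage ∈ conditioning set.
  P3: blocked at fork node Dosage ∈ conditioning set.
{Biomarker, Dosage} contains no descendant of Adherence and blocks every backdoor path.
Every element of {Biomarker, Dosage} is needed (dropping Biomarker leaves P1 open; dropping Dosage leaves P2 open), so no proper subset is valid.
Among all size-2 subsets of the eligible variables, only {Biomarker, Dosage} blocks every backdoor path, so it is the unique smallest valid adjustment set.

{Biomarker, Dosage}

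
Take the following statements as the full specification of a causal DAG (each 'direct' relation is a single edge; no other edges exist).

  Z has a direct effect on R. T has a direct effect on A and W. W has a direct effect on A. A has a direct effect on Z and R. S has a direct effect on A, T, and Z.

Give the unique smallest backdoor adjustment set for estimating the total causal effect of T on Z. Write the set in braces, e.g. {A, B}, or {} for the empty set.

{S}

Variables eligible for adjustment (non-descendants of T, excluding T and Z): {S}.
Backdoor paths from T to Z:
  P1: T <- S -> A -> Z
  P2: T <- S -> A -> R <- Z
  P3: T <- S -> Z
The empty set is not sufficient: P1 (T <- S -> A -> Z) has no collider blocking it and no conditioned non-collider, so it is open.
Try {S}:
  P1: blocked at fork node S ∈ conditioning set.
  P2: blocked at fork node S ∈ conditioning set.
  P3: blocked at fork node S ∈ conditioning set.
{S} contains no descendant of T and blocks every backdoor path.
{S} is the unique smallest valid adjustment set.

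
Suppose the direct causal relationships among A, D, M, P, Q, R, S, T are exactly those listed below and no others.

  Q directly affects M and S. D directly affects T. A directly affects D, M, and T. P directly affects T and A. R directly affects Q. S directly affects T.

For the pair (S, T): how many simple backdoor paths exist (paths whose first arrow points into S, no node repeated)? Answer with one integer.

A backdoor path from S to T is any simple undirected path whose first edge points into S (i.e. leaves S via a parent).
Parents of S: {Q}.
Enumerating:
  P1: S <- Q -> M <- A <- P -> T
  P2: S <- Q -> M <- A -> D -> T
  P3: S <- Q -> M <- A -> T
That exhausts the simple backdoor paths. Count: 3.

3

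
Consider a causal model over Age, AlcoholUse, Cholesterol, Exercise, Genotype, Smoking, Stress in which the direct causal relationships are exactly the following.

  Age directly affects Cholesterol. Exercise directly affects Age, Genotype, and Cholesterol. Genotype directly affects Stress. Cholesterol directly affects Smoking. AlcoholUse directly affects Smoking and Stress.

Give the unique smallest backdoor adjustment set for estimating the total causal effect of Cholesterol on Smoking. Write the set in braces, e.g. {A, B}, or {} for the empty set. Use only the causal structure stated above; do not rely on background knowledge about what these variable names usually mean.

Variables eligible for adjustment (non-descendants of Cholesterol, excluding Cholesterol and Smoking): {Age, AlcoholUse, Exercise, Genotype, Stress}.
Backdoor paths from Cholesterol to Smoking:
  P1: Cholesterol <- Exercise -> Genotype -> Stress <- AlcoholUse -> Smoking
  P2: Cholesterol <- Age <- Exercise -> Genotype -> Stress <- AlcoholUse -> Smoking
Each backdoor path contains an unconditioned collider, so every path is already blocked with the empty conditioning set:
  P1: blocked at collider Stress (neither it nor any descendant is in the conditioning set).
  P2: blocked at collider Stress (neither it nor any descendant is in the conditioning set).
The empty set is therefore the unique smallest valid set.

{}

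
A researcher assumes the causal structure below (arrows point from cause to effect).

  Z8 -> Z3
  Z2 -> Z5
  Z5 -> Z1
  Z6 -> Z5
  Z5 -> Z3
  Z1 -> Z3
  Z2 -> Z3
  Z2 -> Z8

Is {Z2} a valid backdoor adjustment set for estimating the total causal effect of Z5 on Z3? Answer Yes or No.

Backdoor paths from Z5 to Z3 (paths whose first edge points into Z5):
  P1: Z5 <- Z2 -> Z8 -> Z3
  P2: Z5 <- Z2 -> Z3
Condition 1 (no descendant of Z5 in the set): holds — descendants of Z5 are {Z1, Z3}; none are in {Z2}.
Condition 2 (every backdoor path blocked by {Z2}):
  P1: blocked at fork node Z2 ∈ conditioning set.
  P2: blocked at fork node Z2 ∈ conditioning set.
{Z2} satisfies the backdoor criterion.

Yes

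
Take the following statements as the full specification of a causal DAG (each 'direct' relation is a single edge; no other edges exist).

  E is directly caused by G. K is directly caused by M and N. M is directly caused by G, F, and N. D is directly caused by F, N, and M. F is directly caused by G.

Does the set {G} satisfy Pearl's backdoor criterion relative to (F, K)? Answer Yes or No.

Backdoor paths from F to K (paths whose first edge points into F):
  P1: F <- G -> M <- N -> K
  P2: F <- G -> M -> D <- N -> K
  P3: F <- G -> M -> K
Condition 1 (no descendant of F in the set): holds — descendants of F are {D, K, M}; none are in {G}.
Condition 2 (every backdoor path blocked by {G}):
  P1: blocked at fork node G ∈ conditioning set.
  P2: blocked at fork node G ∈ conditioning set.
  P3: blocked at fork node G ∈ conditioning set.
{G} satisfies the backdoor criterion.

Yes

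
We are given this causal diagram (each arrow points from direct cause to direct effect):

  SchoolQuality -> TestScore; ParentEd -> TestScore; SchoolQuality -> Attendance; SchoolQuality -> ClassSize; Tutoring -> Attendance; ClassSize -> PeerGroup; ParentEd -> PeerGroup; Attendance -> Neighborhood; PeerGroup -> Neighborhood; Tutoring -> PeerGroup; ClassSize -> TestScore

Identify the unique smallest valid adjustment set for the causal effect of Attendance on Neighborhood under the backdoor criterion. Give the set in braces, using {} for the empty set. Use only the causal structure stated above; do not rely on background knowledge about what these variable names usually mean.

Variables eligible for adjustment (non-descendants of Attendance, excluding Attendance and Neighborhood): {ClassSize, ParentEd, PeerGroup, SchoolQuality, TestScore, Tutoring}.
Backdoor paths from Attendance to Neighborhood:
  P1: Attendance <- SchoolQuality -> ClassSize -> PeerGroup -> Neighborhood
  P2: Attendance <- SchoolQuality -> ClassSize -> TestScore <- ParentEd -> PeerGroup -> Neighborhood
  P3: Attendance <- SchoolQuality -> TestScore <- ParentEd -> PeerGroup -> Neighborhood
  P4: Attendance <- SchoolQuality -> TestScore <- ClassSize -> PeerGroup -> Neighborhood
  P5: Attendance <- Tutoring -> PeerGroup -> Neighborhood
The empty set is not sufficient: P1 (Attendance <- SchoolQuality -> ClassSize -> PeerGroup -> Neighborhood) has no collider blocking it and no conditioned non-collider, so it is open.
Try {PeerGroup}:
  P1: blocked at chain node PeerGroup ∈ conditioning set.
  P2: blocked at collider TestScore (neither it nor any descendant is in the conditioning set).
  P3: blocked at collider TestScore (neither it nor any descendant is in the conditioning set).
  P4: blocked at collider TestScore (neither it nor any descendant is in the conditioning set).
  P5: blocked at chain node PeerGroup ∈ conditioning set.
{PeerGroup} contains no descendant of Attendance and blocks every backdoor path.
No other singleton works — e.g. {ParentEd} leaves P1 open — so {PeerGroup} is the unique smallest valid adjustment set.

{PeerGroup}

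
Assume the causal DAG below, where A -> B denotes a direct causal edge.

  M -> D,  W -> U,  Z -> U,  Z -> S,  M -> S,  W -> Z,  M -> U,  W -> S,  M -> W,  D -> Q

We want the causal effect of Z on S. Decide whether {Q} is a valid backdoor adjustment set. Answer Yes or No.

Backdoor paths from Z to S (paths whose first edge points into Z):
  P1: Z <- W <- M -> S
  P2: Z <- W -> U <- M -> S
  P3: Z <- W -> S
Condition 1 (no descendant of Z in the set): holds — descendants of Z are {S, U}; none are in {Q}.
Condition 2 (every backdoor path blocked by {Q}):
  P1: open — no interior node is in the conditioning set.
  P2: blocked at collider U (neither it nor any descendant is in the conditioning set).
  P3: open — no interior node is in the conditioning set.
{Q} does not satisfy the backdoor criterion.

No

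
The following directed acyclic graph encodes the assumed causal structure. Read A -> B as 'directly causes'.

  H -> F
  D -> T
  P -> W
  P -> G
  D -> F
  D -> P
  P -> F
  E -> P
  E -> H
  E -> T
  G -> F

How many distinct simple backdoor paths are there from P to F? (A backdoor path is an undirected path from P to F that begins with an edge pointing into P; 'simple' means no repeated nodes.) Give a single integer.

4

A backdoor path from P to F is any simple undirected path whose first edge points into P (i.e. leaves P via a parent).
Parents of P: {D, E}.
Enumerating:
  P1: P <- E -> H -> F
  P2: P <- E -> T <- D -> F
  P3: P <- D -> T <- E -> H -> F
  P4: P <- D -> F
That exhausts the simple backdoor paths. Count: 4.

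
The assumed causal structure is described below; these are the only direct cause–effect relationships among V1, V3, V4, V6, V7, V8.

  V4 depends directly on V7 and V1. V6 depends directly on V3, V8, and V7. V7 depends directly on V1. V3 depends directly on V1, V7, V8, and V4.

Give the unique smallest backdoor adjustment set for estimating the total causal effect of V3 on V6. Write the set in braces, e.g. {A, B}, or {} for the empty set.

{V7, V8}

Variables eligible for adjustment (non-descendants of V3, excluding V3 and V6): {V1, V4, V7, V8}.
Backdoor paths from V3 to V6:
  P1: V3 <- V1 -> V7 -> V6
  P2: V3 <- V1 -> V4 <- V7 -> V6
  P3: V3 <- V7 -> V6
  P4: V3 <- V4 <- V1 -> V7 -> V6
  P5: V3 <- V4 <- V7 -> V6
  P6: V3 <- V8 -> V6
The empty set is not sufficient: P1 (V3 <- V1 -> V7 -> V6) has no collider blocking it and no conditioned non-collider, so it is open.
Try {V7, V8}:
  P1: blocked at chain node V7 ∈ conditioning set.
  P2: blocked at collider V4 (neither it nor any descendant is in the conditioning set).
  P3: blocked at fork node V7 ∈ conditioning set.
  P4: blocked at chain node V7 ∈ conditioning set.
  P5: blocked at fork node V7 ∈ conditioning set.
  P6: blocked at fork node V8 ∈ conditioning set.
{V7, V8} contains no descendant of V3 and blocks every backdoor path.
Every element of {V7, V8} is needed (dropping V7 leaves P1 open; dropping V8 leaves P6 open), so no proper subset is valid.
Among all size-2 subsets of the eligible variables, only {V7, V8} blocks every backdoor path, so it is the unique smallest valid adjustment set.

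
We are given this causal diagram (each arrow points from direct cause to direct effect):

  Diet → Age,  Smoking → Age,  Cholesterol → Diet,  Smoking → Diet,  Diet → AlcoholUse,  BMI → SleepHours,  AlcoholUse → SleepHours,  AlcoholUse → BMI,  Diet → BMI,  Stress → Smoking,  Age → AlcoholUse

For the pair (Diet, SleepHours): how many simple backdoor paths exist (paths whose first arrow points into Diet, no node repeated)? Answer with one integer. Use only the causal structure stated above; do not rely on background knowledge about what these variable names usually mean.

A backdoor path from Diet to SleepHours is any simple undirected path whose first edge points into Diet (i.e. leaves Diet via a parent).
Parents of Diet: {Cholesterol, Smoking}.
Enumerating:
  P1: Diet <- Smoking -> Age -> AlcoholUse -> BMI -> SleepHours
  P2: Diet <- Smoking -> Age -> AlcoholUse -> SleepHours
That exhausts the simple backdoor paths. Count: 2.

2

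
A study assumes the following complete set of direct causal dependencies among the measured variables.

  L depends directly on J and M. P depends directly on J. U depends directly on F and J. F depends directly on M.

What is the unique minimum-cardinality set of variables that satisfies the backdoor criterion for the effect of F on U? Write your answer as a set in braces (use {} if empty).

{}

Variables eligible for adjustment (non-descendants of F, excluding F and U): {J, L, M, P}.
Backdoor paths from F to U:
  P1: F <- M -> L <- J -> U
Each backdoor path contains an unconditioned collider, so every path is already blocked with the empty conditioning set:
  P1: blocked at collider L (neither it nor any descendant is in the conditioning set).
The empty set is therefore the unique smallest valid set.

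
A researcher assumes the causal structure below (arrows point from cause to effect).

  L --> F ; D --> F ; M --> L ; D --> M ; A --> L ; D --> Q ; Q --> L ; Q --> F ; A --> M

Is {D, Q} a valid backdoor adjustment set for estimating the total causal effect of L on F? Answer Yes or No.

Yes

Backdoor paths from L to F (paths whose first edge points into L):
  P1: L <- Q <- D -> F
  P2: L <- Q -> F
  P3: L <- A -> M <- D -> Q -> F
  P4: L <- A -> M <- D -> F
  P5: L <- M <- D -> Q -> F
  P6: L <- M <- D -> F
Condition 1 (no descendant of L in the set): holds — descendants of L are {F}; none are in {D, Q}.
Condition 2 (every backdoor path blocked by {D, Q}):
  P1: blocked at chain node Q ∈ conditioning set.
  P2: blocked at fork node Q ∈ conditioning set.
  P3: blocked at collider M (neither it nor any descendant is in the conditioning set).
  P4: blocked at collider M (neither it nor any descendant is in the conditioning set).
  P5: blocked at fork node D ∈ conditioning set.
  P6: blocked at fork node D ∈ conditioning set.
{D, Q} satisfies the backdoor criterion.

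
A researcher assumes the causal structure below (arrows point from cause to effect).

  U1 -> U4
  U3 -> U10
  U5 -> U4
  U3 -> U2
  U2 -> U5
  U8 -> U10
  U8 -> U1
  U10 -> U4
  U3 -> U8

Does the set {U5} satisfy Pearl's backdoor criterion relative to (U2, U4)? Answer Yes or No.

Backdoor paths from U2 to U4 (paths whose first edge points into U2):
  P1: U2 <- U3 -> U8 -> U10 -> U4
  P2: U2 <- U3 -> U8 -> U1 -> U4
  P3: U2 <- U3 -> U10 <- U8 -> U1 -> U4
  P4: U2 <- U3 -> U10 -> U4
Condition 1 (no descendant of U2 in the set): FAILS — U5 is a descendant of U2.
Condition 2 (every backdoor path blocked by {U5}):
  P1: open — no interior node is in the conditioning set.
  P2: open — no interior node is in the conditioning set.
  P3: blocked at collider U10 (neither it nor any descendant is in the conditioning set).
  P4: open — no interior node is in the conditioning set.
{U5} does not satisfy the backdoor criterion.

No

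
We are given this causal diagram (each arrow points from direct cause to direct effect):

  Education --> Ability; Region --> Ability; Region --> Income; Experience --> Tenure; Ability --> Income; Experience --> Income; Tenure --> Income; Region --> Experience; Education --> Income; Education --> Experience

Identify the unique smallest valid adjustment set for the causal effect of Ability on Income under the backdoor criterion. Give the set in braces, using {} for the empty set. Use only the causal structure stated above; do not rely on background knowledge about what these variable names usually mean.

{Education, Region}

Variables eligible for adjustment (non-descendants of Ability, excluding Ability and Income): {Education, Experience, Region, Tenure}.
Backdoor paths from Ability to Income:
  P1: Ability <- Region -> Experience <- Education -> Income
  P2: Ability <- Region -> Experience -> Tenure -> Income
  P3: Ability <- Region -> Experience -> Income
  P4: Ability <- Region -> Income
  P5: Ability <- Education -> Experience <- Region -> Income
  P6: Ability <- Education -> Experience -> Tenure -> Income
  P7: Ability <- Education -> Experience -> Income
  P8: Ability <- Education -> Income
The empty set is not sufficient: P2 (Ability <- Region -> Experience -> Tenure -> Income) has no collider blocking it and no conditioned non-collider, so it is open.
Try {Education, Region}:
  P1: blocked at fork node Region ∈ conditioning set.
  P2: blocked at fork node Region ∈ conditioning set.
  P3: blocked at fork node Region ∈ conditioning set.
  P4: blocked at fork node Region ∈ conditioning set.
  P5: blocked at fork node Education ∈ conditioning set.
  P6: blocked at fork node Education ∈ conditioning set.
  P7: blocked at fork node Education ∈ conditioning set.
  P8: blocked at fork node Education ∈ conditioning set.
{Education, Region} contains no descendant of Ability and blocks every backdoor path.
Every element of {Education, Region} is needed (dropping Education leaves P6 open; dropping Region leaves P2 open), so no proper subset is valid.
Among all size-2 subsets of the eligible variables, only {Education, Region} blocks every backdoor path, so it is the unique smallest valid adjustment set.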